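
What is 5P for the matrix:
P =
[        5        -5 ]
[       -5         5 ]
5P =
[       25       -25 ]
[      -25        25 ]

Scalar multiplication is elementwise: (5P)[i][j] = 5 * P[i][j].
  (5P)[0][0] = 5 * (5) = 25
  (5P)[0][1] = 5 * (-5) = -25
  (5P)[1][0] = 5 * (-5) = -25
  (5P)[1][1] = 5 * (5) = 25
5P =
[       25       -25 ]
[      -25        25 ]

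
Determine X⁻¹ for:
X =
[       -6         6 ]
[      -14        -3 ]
det(X) = 102
X⁻¹ =
[    -1/34     -1/17 ]
[     7/51     -1/17 ]

For a 2×2 matrix X = [[a, b], [c, d]] with det(X) ≠ 0, X⁻¹ = (1/det(X)) * [[d, -b], [-c, a]].
det(X) = (-6)*(-3) - (6)*(-14) = 18 + 84 = 102.
X⁻¹ = (1/102) * [[-3, -6], [14, -6]].
Dividing each entry by 102 and reducing:
X⁻¹ =
[    -1/34     -1/17 ]
[     7/51     -1/17 ]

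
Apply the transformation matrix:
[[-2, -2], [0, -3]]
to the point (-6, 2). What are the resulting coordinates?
(8, -6)

Matrix multiplication:
[[-2, -2], [0, -3]] × [-6, 2]ᵀ
= [-2×-6 + -2×2, 0×-6 + -3×2]ᵀ
= [8.0000, -6.0000]ᵀ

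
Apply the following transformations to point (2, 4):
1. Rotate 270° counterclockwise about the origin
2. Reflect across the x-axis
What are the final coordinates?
(4, 2)

Step 1: Rotate 270° → (4, -2)
Step 2: Reflect across the x-axis → (4, 2)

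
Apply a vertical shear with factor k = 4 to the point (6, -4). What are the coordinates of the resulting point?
(6, 20)

Shear matrix for vertical shear with factor k = 4:
[[1, 0], [4, 1]]
Result: (6, -4) → (6, 20)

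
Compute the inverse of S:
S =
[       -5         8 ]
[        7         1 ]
det(S) = -61
S⁻¹ =
[    -1/61      8/61 ]
[     7/61      5/61 ]

For a 2×2 matrix S = [[a, b], [c, d]] with det(S) ≠ 0, S⁻¹ = (1/det(S)) * [[d, -b], [-c, a]].
det(S) = (-5)*(1) - (8)*(7) = -5 - 56 = -61.
S⁻¹ = (1/-61) * [[1, -8], [-7, -5]].
Dividing each entry by -61 and reducing:
S⁻¹ =
[    -1/61      8/61 ]
[     7/61      5/61 ]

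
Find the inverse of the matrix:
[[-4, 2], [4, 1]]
[[-1/12, 1/6], [1/3, 1/3]]

For [[a,b],[c,d]], inverse = (1/det)·[[d,-b],[-c,a]]
det = -4·1 - 2·4 = -12
Inverse = (1/-12)·[[1, -2], [-4, -4]]
        = [[-1/12, 1/6], [1/3, 1/3]]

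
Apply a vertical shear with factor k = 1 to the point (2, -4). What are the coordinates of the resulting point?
(2, -2)

Shear matrix for vertical shear with factor k = 1:
[[1, 0], [1, 1]]
Result: (2, -4) → (2, -2)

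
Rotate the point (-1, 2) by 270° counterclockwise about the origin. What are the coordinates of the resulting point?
(2, 1)

Rotation matrix R(θ) = [[cos θ, -sin θ], [sin θ, cos θ]]; for θ = 270°:
R = [[0, 1], [-1, 0]]
Result: R × [-1, 2]ᵀ = [0·-1 + (1)·2, -1·-1 + (0)·2]ᵀ = (2, 1)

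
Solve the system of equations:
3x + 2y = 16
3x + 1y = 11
x = 2, y = 5

Use elimination (row reduction):
Equation 1: 3x + 2y = 16.
Equation 2: 3x + 1y = 11.
Multiply Eq1 by 3 and Eq2 by 3: 9x + 6y = 48;  9x + 3y = 33.
Subtract: (-3)y = -15, so y = 5.
Back-substitute into Eq1: 3x + 2*(5) = 16, so x = 2.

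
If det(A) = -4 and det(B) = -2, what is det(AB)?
8

Use the multiplicative property of determinants: det(AB) = det(A)*det(B).
det(AB) = (-4)*(-2) = 8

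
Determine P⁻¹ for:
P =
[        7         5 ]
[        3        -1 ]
det(P) = -22
P⁻¹ =
[     1/22      5/22 ]
[     3/22     -7/22 ]

For a 2×2 matrix P = [[a, b], [c, d]] with det(P) ≠ 0, P⁻¹ = (1/det(P)) * [[d, -b], [-c, a]].
det(P) = (7)*(-1) - (5)*(3) = -7 - 15 = -22.
P⁻¹ = (1/-22) * [[-1, -5], [-3, 7]].
Dividing each entry by -22 and reducing:
P⁻¹ =
[     1/22      5/22 ]
[     3/22     -7/22 ]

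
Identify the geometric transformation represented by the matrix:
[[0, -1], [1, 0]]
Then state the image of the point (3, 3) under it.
rotation by 90° counterclockwise; image of (3, 3) is (-3, 3)

This matches the form [[cos θ, -sin θ], [sin θ, cos θ]] of a rotation matrix; reading off cos θ and sin θ gives the angle.
The matrix [[0, -1], [1, 0]] represents: rotation by 90° counterclockwise.
Applying it to (3, 3): [0·3 + -1·3, 1·3 + 0·3] = (-3, 3).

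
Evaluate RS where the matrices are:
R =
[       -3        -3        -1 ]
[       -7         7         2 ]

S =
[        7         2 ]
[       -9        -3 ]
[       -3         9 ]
RS =
[        9        -6 ]
[     -118       -17 ]

Matrix multiplication: (RS)[i][j] = sum over k of R[i][k] * S[k][j].
  (RS)[0][0] = (-3)*(7) + (-3)*(-9) + (-1)*(-3) = 9
  (RS)[0][1] = (-3)*(2) + (-3)*(-3) + (-1)*(9) = -6
  (RS)[1][0] = (-7)*(7) + (7)*(-9) + (2)*(-3) = -118
  (RS)[1][1] = (-7)*(2) + (7)*(-3) + (2)*(9) = -17
RS =
[        9        -6 ]
[     -118       -17 ]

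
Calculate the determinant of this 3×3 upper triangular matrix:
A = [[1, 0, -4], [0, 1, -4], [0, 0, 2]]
2

The determinant of a triangular matrix is the product of its diagonal entries (the off-diagonal entries above the diagonal do not affect it).
det(A) = (1) * (1) * (2) = 2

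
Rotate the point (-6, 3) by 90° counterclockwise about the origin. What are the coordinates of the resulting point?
(-3, -6)

Rotation matrix R(θ) = [[cos θ, -sin θ], [sin θ, cos θ]]; for θ = 90°:
R = [[0, -1], [1, 0]]
Result: R × [-6, 3]ᵀ = [0·-6 + (-1)·3, 1·-6 + (0)·3]ᵀ = (-3, -6)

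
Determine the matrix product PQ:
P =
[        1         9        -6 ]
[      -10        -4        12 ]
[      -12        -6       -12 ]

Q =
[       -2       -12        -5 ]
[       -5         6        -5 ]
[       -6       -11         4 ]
PQ =
[      -11       108       -74 ]
[      -32       -36       118 ]
[      126       240        42 ]

Matrix multiplication: (PQ)[i][j] = sum over k of P[i][k] * Q[k][j].
  (PQ)[0][0] = (1)*(-2) + (9)*(-5) + (-6)*(-6) = -11
  (PQ)[0][1] = (1)*(-12) + (9)*(6) + (-6)*(-11) = 108
  (PQ)[0][2] = (1)*(-5) + (9)*(-5) + (-6)*(4) = -74
  (PQ)[1][0] = (-10)*(-2) + (-4)*(-5) + (12)*(-6) = -32
  (PQ)[1][1] = (-10)*(-12) + (-4)*(6) + (12)*(-11) = -36
  (PQ)[1][2] = (-10)*(-5) + (-4)*(-5) + (12)*(4) = 118
  (PQ)[2][0] = (-12)*(-2) + (-6)*(-5) + (-12)*(-6) = 126
  (PQ)[2][1] = (-12)*(-12) + (-6)*(6) + (-12)*(-11) = 240
  (PQ)[2][2] = (-12)*(-5) + (-6)*(-5) + (-12)*(4) = 42
PQ =
[      -11       108       -74 ]
[      -32       -36       118 ]
[      126       240        42 ]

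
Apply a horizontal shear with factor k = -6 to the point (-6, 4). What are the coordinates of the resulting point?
(-30, 4)

Shear matrix for horizontal shear with factor k = -6:
[[1, -6], [0, 1]]
Result: (-6, 4) → (-30, 4)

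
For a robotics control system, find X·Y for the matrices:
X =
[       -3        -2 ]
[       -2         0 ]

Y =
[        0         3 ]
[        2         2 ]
XY =
[       -4       -13 ]
[        0        -6 ]

Matrix multiplication: (XY)[i][j] = sum over k of X[i][k] * Y[k][j].
  (XY)[0][0] = (-3)*(0) + (-2)*(2) = -4
  (XY)[0][1] = (-3)*(3) + (-2)*(2) = -13
  (XY)[1][0] = (-2)*(0) + (0)*(2) = 0
  (XY)[1][1] = (-2)*(3) + (0)*(2) = -6
XY =
[       -4       -13 ]
[        0        -6 ]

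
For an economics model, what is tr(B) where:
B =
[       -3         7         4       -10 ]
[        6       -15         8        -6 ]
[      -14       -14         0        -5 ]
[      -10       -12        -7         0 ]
tr(B) = -3 - 15 + 0 + 0 = -18

The trace of a square matrix is the sum of its diagonal entries.
Diagonal entries of B: B[0][0] = -3, B[1][1] = -15, B[2][2] = 0, B[3][3] = 0.
tr(B) = -3 - 15 + 0 + 0 = -18.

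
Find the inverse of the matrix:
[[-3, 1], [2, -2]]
[[-1/2, -1/4], [-1/2, -3/4]]

For [[a,b],[c,d]], inverse = (1/det)·[[d,-b],[-c,a]]
det = -3·-2 - 1·2 = 4
Inverse = (1/4)·[[-2, -1], [-2, -3]]
        = [[-1/2, -1/4], [-1/2, -3/4]]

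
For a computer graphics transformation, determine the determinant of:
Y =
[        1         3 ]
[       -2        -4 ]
det(Y) = 2

For a 2×2 matrix [[a, b], [c, d]], det = a*d - b*c.
det(Y) = (1)*(-4) - (3)*(-2) = -4 + 6 = 2.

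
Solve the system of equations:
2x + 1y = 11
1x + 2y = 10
x = 4, y = 3

Use elimination (row reduction):
Equation 1: 2x + 1y = 11.
Equation 2: 1x + 2y = 10.
Multiply Eq1 by 1 and Eq2 by 2: 2x + 1y = 11;  2x + 4y = 20.
Subtract: (3)y = 9, so y = 3.
Back-substitute into Eq1: 2x + 1*(3) = 11, so x = 4.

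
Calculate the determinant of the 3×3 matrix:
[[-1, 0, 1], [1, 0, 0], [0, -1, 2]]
-1

Expansion along first row:
det = -1·det([[0,0],[-1,2]]) - 0·det([[1,0],[0,2]]) + 1·det([[1,0],[0,-1]])
    = -1·(0·2 - 0·-1) - 0·(1·2 - 0·0) + 1·(1·-1 - 0·0)
    = -1·0 - 0·2 + 1·-1
    = 0 + 0 + -1 = -1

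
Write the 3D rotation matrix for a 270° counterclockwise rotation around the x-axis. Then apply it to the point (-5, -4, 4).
R = [[1, 0, 0], [0, 0, 1], [0, -1, 0]]; R·(-5, -4, 4) = (-5, 4, 4)

Rotation matrix for 270° around x-axis:
cos(270°) = 0, sin(270°) = -1
R = [[1, 0, 0], [0, 0, 1], [0, -1, 0]]
Apply to (-5, -4, 4): R·[-5, -4, 4]ᵀ = (-5, 4, 4)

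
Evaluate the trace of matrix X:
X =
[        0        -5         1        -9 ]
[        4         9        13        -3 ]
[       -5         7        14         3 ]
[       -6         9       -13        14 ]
tr(X) = 0 + 9 + 14 + 14 = 37

The trace of a square matrix is the sum of its diagonal entries.
Diagonal entries of X: X[0][0] = 0, X[1][1] = 9, X[2][2] = 14, X[3][3] = 14.
tr(X) = 0 + 9 + 14 + 14 = 37.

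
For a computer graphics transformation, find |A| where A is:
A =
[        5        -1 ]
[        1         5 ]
det(A) = 26

For a 2×2 matrix [[a, b], [c, d]], det = a*d - b*c.
det(A) = (5)*(5) - (-1)*(1) = 25 + 1 = 26.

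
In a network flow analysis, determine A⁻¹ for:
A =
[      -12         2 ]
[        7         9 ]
det(A) = -122
A⁻¹ =
[   -9/122      1/61 ]
[    7/122      6/61 ]

For a 2×2 matrix A = [[a, b], [c, d]] with det(A) ≠ 0, A⁻¹ = (1/det(A)) * [[d, -b], [-c, a]].
det(A) = (-12)*(9) - (2)*(7) = -108 - 14 = -122.
A⁻¹ = (1/-122) * [[9, -2], [-7, -12]].
Dividing each entry by -122 and reducing:
A⁻¹ =
[   -9/122      1/61 ]
[    7/122      6/61 ]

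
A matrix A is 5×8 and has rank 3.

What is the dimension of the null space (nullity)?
5

The rank-nullity theorem for an m×n matrix states:
rank(A) + nullity(A) = n (the number of columns).
Here n = 8 and rank(A) = 3, so nullity(A) = 8 - 3 = 5.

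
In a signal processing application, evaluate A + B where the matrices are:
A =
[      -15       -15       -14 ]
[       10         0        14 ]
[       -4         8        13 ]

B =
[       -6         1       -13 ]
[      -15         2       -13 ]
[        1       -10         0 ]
A + B =
[      -21       -14       -27 ]
[       -5         2         1 ]
[       -3        -2        13 ]

Matrix addition is elementwise: (A+B)[i][j] = A[i][j] + B[i][j].
  (A+B)[0][0] = (-15) + (-6) = -21
  (A+B)[0][1] = (-15) + (1) = -14
  (A+B)[0][2] = (-14) + (-13) = -27
  (A+B)[1][0] = (10) + (-15) = -5
  (A+B)[1][1] = (0) + (2) = 2
  (A+B)[1][2] = (14) + (-13) = 1
  (A+B)[2][0] = (-4) + (1) = -3
  (A+B)[2][1] = (8) + (-10) = -2
  (A+B)[2][2] = (13) + (0) = 13
A + B =
[      -21       -14       -27 ]
[       -5         2         1 ]
[       -3        -2        13 ]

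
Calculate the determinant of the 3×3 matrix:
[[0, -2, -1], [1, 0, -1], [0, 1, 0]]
-1

Expansion along first row:
det = 0·det([[0,-1],[1,0]]) - -2·det([[1,-1],[0,0]]) + -1·det([[1,0],[0,1]])
    = 0·(0·0 - -1·1) - -2·(1·0 - -1·0) + -1·(1·1 - 0·0)
    = 0·1 - -2·0 + -1·1
    = 0 + 0 + -1 = -1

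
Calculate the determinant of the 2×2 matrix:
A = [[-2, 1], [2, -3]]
4

For A = [[a, b], [c, d]], det(A) = a*d - b*c.
det(A) = (-2)*(-3) - (1)*(2) = 6 - 2 = 4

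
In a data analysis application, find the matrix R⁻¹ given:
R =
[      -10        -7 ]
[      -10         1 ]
det(R) = -80
R⁻¹ =
[    -1/80     -7/80 ]
[     -1/8       1/8 ]

For a 2×2 matrix R = [[a, b], [c, d]] with det(R) ≠ 0, R⁻¹ = (1/det(R)) * [[d, -b], [-c, a]].
det(R) = (-10)*(1) - (-7)*(-10) = -10 - 70 = -80.
R⁻¹ = (1/-80) * [[1, 7], [10, -10]].
Dividing each entry by -80 and reducing:
R⁻¹ =
[    -1/80     -7/80 ]
[     -1/8       1/8 ]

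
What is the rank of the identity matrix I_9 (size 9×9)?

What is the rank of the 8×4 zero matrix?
rank(I_9) = 9, rank(0) = 0

The identity I_9 has 9 columns that are the standard basis vectors e_1, …, e_9. These are linearly independent, so all 9 columns are pivots and rank(I_9) = 9.
The 8×4 zero matrix has every entry zero, so every row is the zero row and there are no pivots; rank(0) = 0.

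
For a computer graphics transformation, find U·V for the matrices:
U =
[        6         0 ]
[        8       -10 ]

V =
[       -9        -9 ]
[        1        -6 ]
UV =
[      -54       -54 ]
[      -82       -12 ]

Matrix multiplication: (UV)[i][j] = sum over k of U[i][k] * V[k][j].
  (UV)[0][0] = (6)*(-9) + (0)*(1) = -54
  (UV)[0][1] = (6)*(-9) + (0)*(-6) = -54
  (UV)[1][0] = (8)*(-9) + (-10)*(1) = -82
  (UV)[1][1] = (8)*(-9) + (-10)*(-6) = -12
UV =
[      -54       -54 ]
[      -82       -12 ]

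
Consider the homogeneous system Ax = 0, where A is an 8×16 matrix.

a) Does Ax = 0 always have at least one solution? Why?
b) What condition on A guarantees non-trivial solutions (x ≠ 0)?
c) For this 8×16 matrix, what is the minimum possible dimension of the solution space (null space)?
a) Yes, x = 0 is always a solution. b) When A has linearly dependent columns (rank < n). c) Minimum nullity = 8.

a) x = 0 satisfies A·0 = 0, so the zero vector is always a solution.
b) Non-trivial solutions exist iff the columns of A are linearly dependent, equivalently rank(A) < n (the number of columns).
c) By rank-nullity, rank(A) + nullity(A) = n = 16. Since A has only 8 rows, rank(A) ≤ 8, so nullity(A) ≥ 16 - 8 = 8.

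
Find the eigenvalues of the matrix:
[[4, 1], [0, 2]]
λ = 2 and λ = 4

Characteristic equation: det(A - λI) = 0
λ² - (trace)λ + (det) = 0
λ² - (6)λ + (8) = 0
λ² - 6λ + 8 = 0
Solving: λ = 2, 4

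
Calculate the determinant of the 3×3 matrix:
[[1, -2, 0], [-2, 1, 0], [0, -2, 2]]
-6

Expansion along first row:
det = 1·det([[1,0],[-2,2]]) - -2·det([[-2,0],[0,2]]) + 0·det([[-2,1],[0,-2]])
    = 1·(1·2 - 0·-2) - -2·(-2·2 - 0·0) + 0·(-2·-2 - 1·0)
    = 1·2 - -2·-4 + 0·4
    = 2 + -8 + 0 = -6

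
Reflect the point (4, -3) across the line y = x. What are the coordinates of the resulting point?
(-3, 4)

Reflection across line y = x: (4, -3) → (-3, 4)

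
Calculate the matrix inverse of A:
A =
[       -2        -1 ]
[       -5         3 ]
det(A) = -11
A⁻¹ =
[    -3/11     -1/11 ]
[    -5/11      2/11 ]

For a 2×2 matrix A = [[a, b], [c, d]] with det(A) ≠ 0, A⁻¹ = (1/det(A)) * [[d, -b], [-c, a]].
det(A) = (-2)*(3) - (-1)*(-5) = -6 - 5 = -11.
A⁻¹ = (1/-11) * [[3, 1], [5, -2]].
Dividing each entry by -11 and reducing:
A⁻¹ =
[    -3/11     -1/11 ]
[    -5/11      2/11 ]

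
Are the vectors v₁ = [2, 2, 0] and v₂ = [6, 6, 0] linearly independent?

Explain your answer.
No, linearly dependent (v₂ = 3·v₁)

Check whether there is a scalar k with v₂ = k·v₁.
Comparing components, k = 3 satisfies 3·[2, 2, 0] = [6, 6, 0].
Since v₂ is a scalar multiple of v₁, the two vectors are linearly dependent.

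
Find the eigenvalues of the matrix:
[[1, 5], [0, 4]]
λ = 1 and λ = 4

Characteristic equation: det(A - λI) = 0
λ² - (trace)λ + (det) = 0
λ² - (5)λ + (4) = 0
λ² - 5λ + 4 = 0
Solving: λ = 1, 4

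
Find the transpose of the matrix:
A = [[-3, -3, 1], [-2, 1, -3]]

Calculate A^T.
[[-3, -2], [-3, 1], [1, -3]]

The transpose sends entry (i,j) to (j,i); rows become columns.
Row 0 of A: [-3, -3, 1] -> column 0 of A^T.
Row 1 of A: [-2, 1, -3] -> column 1 of A^T.
A^T = [[-3, -2], [-3, 1], [1, -3]]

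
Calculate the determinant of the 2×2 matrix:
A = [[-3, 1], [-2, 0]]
2

For A = [[a, b], [c, d]], det(A) = a*d - b*c.
det(A) = (-3)*(0) - (1)*(-2) = 0 - -2 = 2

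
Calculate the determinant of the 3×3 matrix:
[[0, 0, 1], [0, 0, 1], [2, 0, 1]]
0

Expansion along first row:
det = 0·det([[0,1],[0,1]]) - 0·det([[0,1],[2,1]]) + 1·det([[0,0],[2,0]])
    = 0·(0·1 - 1·0) - 0·(0·1 - 1·2) + 1·(0·0 - 0·2)
    = 0·0 - 0·-2 + 1·0
    = 0 + 0 + 0 = 0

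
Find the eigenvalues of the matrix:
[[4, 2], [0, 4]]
λ = 4 and λ = 4

Characteristic equation: det(A - λI) = 0
λ² - (trace)λ + (det) = 0
λ² - (8)λ + (16) = 0
λ² - 8λ + 16 = 0
Solving: λ = 4, 4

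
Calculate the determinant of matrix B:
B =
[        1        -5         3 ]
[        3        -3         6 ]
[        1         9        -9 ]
det(B) = -102

Expand along row 0 (cofactor expansion): det(B) = a*(e*i - f*h) - b*(d*i - f*g) + c*(d*h - e*g), where the 3×3 is [[a, b, c], [d, e, f], [g, h, i]].
Minor M_00 = (-3)*(-9) - (6)*(9) = 27 - 54 = -27.
Minor M_01 = (3)*(-9) - (6)*(1) = -27 - 6 = -33.
Minor M_02 = (3)*(9) - (-3)*(1) = 27 + 3 = 30.
det(B) = (1)*(-27) - (-5)*(-33) + (3)*(30) = -27 - 165 + 90 = -102.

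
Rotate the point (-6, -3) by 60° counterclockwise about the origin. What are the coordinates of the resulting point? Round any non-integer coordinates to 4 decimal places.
(-0.4019, -6.6962)

Rotation matrix R(θ) = [[cos θ, -sin θ], [sin θ, cos θ]]; for θ = 60°:
R = [[1/2, -√3/2], [√3/2, 1/2]]
Result: R × [-6, -3]ᵀ = [1/2·-6 + (-√3/2)·-3, √3/2·-6 + (1/2)·-3]ᵀ = (-0.4019, -6.6962)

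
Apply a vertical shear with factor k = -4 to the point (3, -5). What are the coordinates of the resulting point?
(3, -17)

Shear matrix for vertical shear with factor k = -4:
[[1, 0], [-4, 1]]
Result: (3, -5) → (3, -17)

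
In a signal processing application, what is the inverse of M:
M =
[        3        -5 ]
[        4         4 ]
det(M) = 32
M⁻¹ =
[      1/8      5/32 ]
[     -1/8      3/32 ]

For a 2×2 matrix M = [[a, b], [c, d]] with det(M) ≠ 0, M⁻¹ = (1/det(M)) * [[d, -b], [-c, a]].
det(M) = (3)*(4) - (-5)*(4) = 12 + 20 = 32.
M⁻¹ = (1/32) * [[4, 5], [-4, 3]].
Dividing each entry by 32 and reducing:
M⁻¹ =
[      1/8      5/32 ]
[     -1/8      3/32 ]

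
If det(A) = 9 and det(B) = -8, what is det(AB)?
-72

Use the multiplicative property of determinants: det(AB) = det(A)*det(B).
det(AB) = (9)*(-8) = -72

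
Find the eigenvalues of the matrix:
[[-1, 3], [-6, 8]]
λ = 2 and λ = 5

Characteristic equation: det(A - λI) = 0
λ² - (trace)λ + (det) = 0
λ² - (7)λ + (10) = 0
λ² - 7λ + 10 = 0
Solving: λ = 2, 5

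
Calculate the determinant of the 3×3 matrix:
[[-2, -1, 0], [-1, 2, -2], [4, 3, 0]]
-4

Expansion along first row:
det = -2·det([[2,-2],[3,0]]) - -1·det([[-1,-2],[4,0]]) + 0·det([[-1,2],[4,3]])
    = -2·(2·0 - -2·3) - -1·(-1·0 - -2·4) + 0·(-1·3 - 2·4)
    = -2·6 - -1·8 + 0·-11
    = -12 + 8 + 0 = -4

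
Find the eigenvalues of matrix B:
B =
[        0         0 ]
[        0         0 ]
λ = 0, 0

Solve det(B - λI) = 0. For a 2×2 matrix the characteristic equation is λ² - (trace)λ + det = 0.
trace(B) = a + d = 0 + 0 = 0.
det(B) = a*d - b*c = (0)*(0) - (0)*(0) = 0 - 0 = 0.
Characteristic equation: λ² - (0)λ + (0) = 0.
Discriminant = (0)² - 4*(0) = 0 - 0 = 0.
λ = (0 ± √0) / 2 = (0 ± 0) / 2 = 0, 0.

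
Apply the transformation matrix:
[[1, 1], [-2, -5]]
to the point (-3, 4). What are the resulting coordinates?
(1, -14)

Matrix multiplication:
[[1, 1], [-2, -5]] × [-3, 4]ᵀ
= [1×-3 + 1×4, -2×-3 + -5×4]ᵀ
= [1.0000, -14.0000]ᵀ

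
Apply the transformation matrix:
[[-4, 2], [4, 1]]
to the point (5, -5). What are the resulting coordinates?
(-30, 15)

Matrix multiplication:
[[-4, 2], [4, 1]] × [5, -5]ᵀ
= [-4×5 + 2×-5, 4×5 + 1×-5]ᵀ
= [-30.0000, 15.0000]ᵀ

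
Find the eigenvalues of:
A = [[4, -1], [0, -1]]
λ = -1, 4

Solve det(A - λI) = 0. For a 2×2 matrix this is λ² - (trace)λ + det = 0.
trace(A) = 4 - 1 = 3.
det(A) = (4)*(-1) - (-1)*(0) = -4 - 0 = -4.
Characteristic equation: λ² - (3)λ + (-4) = 0.
Discriminant: (3)² - 4*(-4) = 9 + 16 = 25.
Roots: λ = (3 ± √25) / 2 = -1, 4.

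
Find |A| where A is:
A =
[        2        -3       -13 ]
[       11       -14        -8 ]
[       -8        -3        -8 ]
det(A) = 1605

Expand along row 0 (cofactor expansion): det(A) = a*(e*i - f*h) - b*(d*i - f*g) + c*(d*h - e*g), where the 3×3 is [[a, b, c], [d, e, f], [g, h, i]].
Minor M_00 = (-14)*(-8) - (-8)*(-3) = 112 - 24 = 88.
Minor M_01 = (11)*(-8) - (-8)*(-8) = -88 - 64 = -152.
Minor M_02 = (11)*(-3) - (-14)*(-8) = -33 - 112 = -145.
det(A) = (2)*(88) - (-3)*(-152) + (-13)*(-145) = 176 - 456 + 1885 = 1605.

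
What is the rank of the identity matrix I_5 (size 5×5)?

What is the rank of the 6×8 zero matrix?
rank(I_5) = 5, rank(0) = 0

The identity I_5 has 5 columns that are the standard basis vectors e_1, …, e_5. These are linearly independent, so all 5 columns are pivots and rank(I_5) = 5.
The 6×8 zero matrix has every entry zero, so every row is the zero row and there are no pivots; rank(0) = 0.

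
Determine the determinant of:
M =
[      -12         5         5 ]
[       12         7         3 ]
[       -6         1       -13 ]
det(M) = 2088

Expand along row 0 (cofactor expansion): det(M) = a*(e*i - f*h) - b*(d*i - f*g) + c*(d*h - e*g), where the 3×3 is [[a, b, c], [d, e, f], [g, h, i]].
Minor M_00 = (7)*(-13) - (3)*(1) = -91 - 3 = -94.
Minor M_01 = (12)*(-13) - (3)*(-6) = -156 + 18 = -138.
Minor M_02 = (12)*(1) - (7)*(-6) = 12 + 42 = 54.
det(M) = (-12)*(-94) - (5)*(-138) + (5)*(54) = 1128 + 690 + 270 = 2088.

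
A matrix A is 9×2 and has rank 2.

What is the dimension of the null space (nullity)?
0

The rank-nullity theorem for an m×n matrix states:
rank(A) + nullity(A) = n (the number of columns).
Here n = 2 and rank(A) = 2, so nullity(A) = 2 - 2 = 0.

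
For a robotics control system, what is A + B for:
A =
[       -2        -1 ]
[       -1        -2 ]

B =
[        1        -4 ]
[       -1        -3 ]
A + B =
[       -1        -5 ]
[       -2        -5 ]

Matrix addition is elementwise: (A+B)[i][j] = A[i][j] + B[i][j].
  (A+B)[0][0] = (-2) + (1) = -1
  (A+B)[0][1] = (-1) + (-4) = -5
  (A+B)[1][0] = (-1) + (-1) = -2
  (A+B)[1][1] = (-2) + (-3) = -5
A + B =
[       -1        -5 ]
[       -2        -5 ]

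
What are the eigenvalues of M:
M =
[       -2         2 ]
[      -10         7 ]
λ = 2, 3

Solve det(M - λI) = 0. For a 2×2 matrix the characteristic equation is λ² - (trace)λ + det = 0.
trace(M) = a + d = -2 + 7 = 5.
det(M) = a*d - b*c = (-2)*(7) - (2)*(-10) = -14 + 20 = 6.
Characteristic equation: λ² - (5)λ + (6) = 0.
Discriminant = (5)² - 4*(6) = 25 - 24 = 1.
λ = (5 ± √1) / 2 = (5 ± 1) / 2 = 2, 3.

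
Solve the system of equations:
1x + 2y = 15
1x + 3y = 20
x = 5, y = 5

Use elimination (row reduction):
Equation 1: 1x + 2y = 15.
Equation 2: 1x + 3y = 20.
Multiply Eq1 by 1 and Eq2 by 1: 1x + 2y = 15;  1x + 3y = 20.
Subtract: (1)y = 5, so y = 5.
Back-substitute into Eq1: 1x + 2*(5) = 15, so x = 5.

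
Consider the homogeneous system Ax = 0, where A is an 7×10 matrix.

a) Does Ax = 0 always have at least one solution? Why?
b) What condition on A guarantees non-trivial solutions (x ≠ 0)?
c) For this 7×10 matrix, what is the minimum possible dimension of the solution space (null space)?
a) Yes, x = 0 is always a solution. b) When A has linearly dependent columns (rank < n). c) Minimum nullity = 3.

a) x = 0 satisfies A·0 = 0, so the zero vector is always a solution.
b) Non-trivial solutions exist iff the columns of A are linearly dependent, equivalently rank(A) < n (the number of columns).
c) By rank-nullity, rank(A) + nullity(A) = n = 10. Since A has only 7 rows, rank(A) ≤ 7, so nullity(A) ≥ 10 - 7 = 3.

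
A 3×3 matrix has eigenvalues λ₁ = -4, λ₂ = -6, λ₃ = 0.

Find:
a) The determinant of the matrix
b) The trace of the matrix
det = 0, trace = -10

Two standard eigenvalue identities:
- det(A) equals the product of the eigenvalues (counted with multiplicity).
- trace(A) equals the sum of the eigenvalues.
det(A) = (-4)*(-6)*(0) = 0.
trace(A) = -4 - 6 + 0 = -10.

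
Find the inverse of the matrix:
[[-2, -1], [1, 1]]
[[-1, -1], [1, 2]]

For [[a,b],[c,d]], inverse = (1/det)·[[d,-b],[-c,a]]
det = -2·1 - -1·1 = -1
Inverse = (1/-1)·[[1, 1], [-1, -2]]
        = [[-1, -1], [1, 2]]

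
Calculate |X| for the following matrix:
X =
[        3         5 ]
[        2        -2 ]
det(X) = -16

For a 2×2 matrix [[a, b], [c, d]], det = a*d - b*c.
det(X) = (3)*(-2) - (5)*(2) = -6 - 10 = -16.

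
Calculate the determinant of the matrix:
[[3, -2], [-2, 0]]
-4

For a 2×2 matrix [[a, b], [c, d]], det = ad - bc
det = (3)(0) - (-2)(-2) = 0 - 4 = -4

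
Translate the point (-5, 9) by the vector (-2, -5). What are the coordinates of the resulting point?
(-7, 4)

Translation by (-2, -5):
x' = -5 + -2 = -7
y' = 9 + -5 = 4
Homogeneous matrix: [[1, 0, -2], [0, 1, -5], [0, 0, 1]]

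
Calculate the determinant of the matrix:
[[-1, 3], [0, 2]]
-2

For a 2×2 matrix [[a, b], [c, d]], det = ad - bc
det = (-1)(2) - (3)(0) = -2 - 0 = -2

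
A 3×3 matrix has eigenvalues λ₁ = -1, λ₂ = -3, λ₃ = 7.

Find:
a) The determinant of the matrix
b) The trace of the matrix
det = 21, trace = 3

Two standard eigenvalue identities:
- det(A) equals the product of the eigenvalues (counted with multiplicity).
- trace(A) equals the sum of the eigenvalues.
det(A) = (-1)*(-3)*(7) = 21.
trace(A) = -1 - 3 + 7 = 3.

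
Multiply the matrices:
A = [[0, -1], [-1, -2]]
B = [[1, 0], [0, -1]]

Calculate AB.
[[0, 1], [-1, 2]]

Each entry (i,j) of AB = sum over k of A[i][k]*B[k][j].
(AB)[0][0] = (0)*(1) + (-1)*(0) = 0
(AB)[0][1] = (0)*(0) + (-1)*(-1) = 1
(AB)[1][0] = (-1)*(1) + (-2)*(0) = -1
(AB)[1][1] = (-1)*(0) + (-2)*(-1) = 2
AB = [[0, 1], [-1, 2]]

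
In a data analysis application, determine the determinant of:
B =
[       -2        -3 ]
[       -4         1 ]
det(B) = -14

For a 2×2 matrix [[a, b], [c, d]], det = a*d - b*c.
det(B) = (-2)*(1) - (-3)*(-4) = -2 - 12 = -14.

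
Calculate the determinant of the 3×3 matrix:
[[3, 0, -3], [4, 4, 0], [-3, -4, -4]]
-36

Expansion along first row:
det = 3·det([[4,0],[-4,-4]]) - 0·det([[4,0],[-3,-4]]) + -3·det([[4,4],[-3,-4]])
    = 3·(4·-4 - 0·-4) - 0·(4·-4 - 0·-3) + -3·(4·-4 - 4·-3)
    = 3·-16 - 0·-16 + -3·-4
    = -48 + 0 + 12 = -36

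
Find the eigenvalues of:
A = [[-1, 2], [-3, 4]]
λ = 1, 2

Solve det(A - λI) = 0. For a 2×2 matrix this is λ² - (trace)λ + det = 0.
trace(A) = -1 + 4 = 3.
det(A) = (-1)*(4) - (2)*(-3) = -4 + 6 = 2.
Characteristic equation: λ² - (3)λ + (2) = 0.
Discriminant: (3)² - 4*(2) = 9 - 8 = 1.
Roots: λ = (3 ± √1) / 2 = 1, 2.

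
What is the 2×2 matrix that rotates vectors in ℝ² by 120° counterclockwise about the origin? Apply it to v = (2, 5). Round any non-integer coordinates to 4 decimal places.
R = [[-1/2, -√3/2], [√3/2, -1/2]]; R·v = (-5.3301, -0.7679)

A counterclockwise rotation by angle θ in ℝ² has matrix R(θ) = [[cos θ, -sin θ], [sin θ, cos θ]].
For θ = 120°: cos θ = -1/2, sin θ = √3/2.
R(120°) = [[-1/2, -√3/2], [√3/2, -1/2]].
R·v = [-1/2·2 + (-√3/2)·5, √3/2·2 + -1/2·5] = (-5.3301, -0.7679).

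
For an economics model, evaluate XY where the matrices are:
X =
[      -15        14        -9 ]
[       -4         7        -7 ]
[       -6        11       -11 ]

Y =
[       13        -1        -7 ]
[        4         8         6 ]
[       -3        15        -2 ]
XY =
[     -112        -8       207 ]
[       -3       -45        84 ]
[       -1       -71       130 ]

Matrix multiplication: (XY)[i][j] = sum over k of X[i][k] * Y[k][j].
  (XY)[0][0] = (-15)*(13) + (14)*(4) + (-9)*(-3) = -112
  (XY)[0][1] = (-15)*(-1) + (14)*(8) + (-9)*(15) = -8
  (XY)[0][2] = (-15)*(-7) + (14)*(6) + (-9)*(-2) = 207
  (XY)[1][0] = (-4)*(13) + (7)*(4) + (-7)*(-3) = -3
  (XY)[1][1] = (-4)*(-1) + (7)*(8) + (-7)*(15) = -45
  (XY)[1][2] = (-4)*(-7) + (7)*(6) + (-7)*(-2) = 84
  (XY)[2][0] = (-6)*(13) + (11)*(4) + (-11)*(-3) = -1
  (XY)[2][1] = (-6)*(-1) + (11)*(8) + (-11)*(15) = -71
  (XY)[2][2] = (-6)*(-7) + (11)*(6) + (-11)*(-2) = 130
XY =
[     -112        -8       207 ]
[       -3       -45        84 ]
[       -1       -71       130 ]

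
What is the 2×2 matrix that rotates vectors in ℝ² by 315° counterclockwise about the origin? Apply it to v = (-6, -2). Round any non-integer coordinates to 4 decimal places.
R = [[√2/2, √2/2], [-√2/2, √2/2]]; R·v = (-5.6569, 2.8284)

A counterclockwise rotation by angle θ in ℝ² has matrix R(θ) = [[cos θ, -sin θ], [sin θ, cos θ]].
For θ = 315°: cos θ = √2/2, sin θ = -√2/2.
R(315°) = [[√2/2, √2/2], [-√2/2, √2/2]].
R·v = [√2/2·-6 + (√2/2)·-2, -√2/2·-6 + √2/2·-2] = (-5.6569, 2.8284).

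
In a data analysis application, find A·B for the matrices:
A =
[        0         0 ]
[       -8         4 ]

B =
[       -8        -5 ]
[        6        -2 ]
AB =
[        0         0 ]
[       88        32 ]

Matrix multiplication: (AB)[i][j] = sum over k of A[i][k] * B[k][j].
  (AB)[0][0] = (0)*(-8) + (0)*(6) = 0
  (AB)[0][1] = (0)*(-5) + (0)*(-2) = 0
  (AB)[1][0] = (-8)*(-8) + (4)*(6) = 88
  (AB)[1][1] = (-8)*(-5) + (4)*(-2) = 32
AB =
[        0         0 ]
[       88        32 ]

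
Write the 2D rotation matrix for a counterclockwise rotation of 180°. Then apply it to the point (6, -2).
R = [[-1, 0], [0, -1]]; R·(6, -2) = (-6, 2)

Rotation matrix formula: R(θ) = [[cos θ, -sin θ], [sin θ, cos θ]]
For θ = 180°:
cos(180°) = -1
sin(180°) = 0
R = [[-1, 0], [0, -1]]
Apply to (6, -2): [-1·6 + (0)·-2, 0·6 + -1·-2] = (-6, 2)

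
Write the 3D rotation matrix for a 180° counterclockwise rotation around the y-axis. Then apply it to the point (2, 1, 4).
R = [[-1, 0, 0], [0, 1, 0], [0, 0, -1]]; R·(2, 1, 4) = (-2, 1, -4)

Rotation matrix for 180° around y-axis:
cos(180°) = -1, sin(180°) = 0
R = [[-1, 0, 0], [0, 1, 0], [0, 0, -1]]
Apply to (2, 1, 4): R·[2, 1, 4]ᵀ = (-2, 1, -4)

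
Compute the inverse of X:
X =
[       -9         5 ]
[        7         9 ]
det(X) = -116
X⁻¹ =
[   -9/116     5/116 ]
[    7/116     9/116 ]

For a 2×2 matrix X = [[a, b], [c, d]] with det(X) ≠ 0, X⁻¹ = (1/det(X)) * [[d, -b], [-c, a]].
det(X) = (-9)*(9) - (5)*(7) = -81 - 35 = -116.
X⁻¹ = (1/-116) * [[9, -5], [-7, -9]].
Dividing each entry by -116 and reducing:
X⁻¹ =
[   -9/116     5/116 ]
[    7/116     9/116 ]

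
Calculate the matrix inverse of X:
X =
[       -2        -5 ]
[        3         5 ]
det(X) = 5
X⁻¹ =
[        1         1 ]
[     -3/5      -2/5 ]

For a 2×2 matrix X = [[a, b], [c, d]] with det(X) ≠ 0, X⁻¹ = (1/det(X)) * [[d, -b], [-c, a]].
det(X) = (-2)*(5) - (-5)*(3) = -10 + 15 = 5.
X⁻¹ = (1/5) * [[5, 5], [-3, -2]].
Dividing each entry by 5 and reducing:
X⁻¹ =
[        1         1 ]
[     -3/5      -2/5 ]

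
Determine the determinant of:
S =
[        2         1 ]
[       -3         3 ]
det(S) = 9

For a 2×2 matrix [[a, b], [c, d]], det = a*d - b*c.
det(S) = (2)*(3) - (1)*(-3) = 6 + 3 = 9.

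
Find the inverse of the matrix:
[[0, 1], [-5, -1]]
[[-1/5, -1/5], [1, 0]]

For [[a,b],[c,d]], inverse = (1/det)·[[d,-b],[-c,a]]
det = 0·-1 - 1·-5 = 5
Inverse = (1/5)·[[-1, -1], [5, 0]]
        = [[-1/5, -1/5], [1, 0]]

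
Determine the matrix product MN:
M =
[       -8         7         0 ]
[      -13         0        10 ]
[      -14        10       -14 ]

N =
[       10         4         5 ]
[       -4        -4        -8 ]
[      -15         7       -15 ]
MN =
[     -108       -60       -96 ]
[     -280        18      -215 ]
[       30      -194        60 ]

Matrix multiplication: (MN)[i][j] = sum over k of M[i][k] * N[k][j].
  (MN)[0][0] = (-8)*(10) + (7)*(-4) + (0)*(-15) = -108
  (MN)[0][1] = (-8)*(4) + (7)*(-4) + (0)*(7) = -60
  (MN)[0][2] = (-8)*(5) + (7)*(-8) + (0)*(-15) = -96
  (MN)[1][0] = (-13)*(10) + (0)*(-4) + (10)*(-15) = -280
  (MN)[1][1] = (-13)*(4) + (0)*(-4) + (10)*(7) = 18
  (MN)[1][2] = (-13)*(5) + (0)*(-8) + (10)*(-15) = -215
  (MN)[2][0] = (-14)*(10) + (10)*(-4) + (-14)*(-15) = 30
  (MN)[2][1] = (-14)*(4) + (10)*(-4) + (-14)*(7) = -194
  (MN)[2][2] = (-14)*(5) + (10)*(-8) + (-14)*(-15) = 60
MN =
[     -108       -60       -96 ]
[     -280        18      -215 ]
[       30      -194        60 ]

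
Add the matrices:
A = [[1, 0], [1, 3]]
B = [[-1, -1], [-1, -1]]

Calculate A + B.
[[0, -1], [0, 2]]

Add corresponding elements:
(1)+(-1)=0
(0)+(-1)=-1
(1)+(-1)=0
(3)+(-1)=2
A + B = [[0, -1], [0, 2]]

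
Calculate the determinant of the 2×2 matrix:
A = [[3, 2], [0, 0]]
0

For A = [[a, b], [c, d]], det(A) = a*d - b*c.
det(A) = (3)*(0) - (2)*(0) = 0 - 0 = 0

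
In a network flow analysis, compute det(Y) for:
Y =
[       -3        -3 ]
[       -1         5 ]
det(Y) = -18

For a 2×2 matrix [[a, b], [c, d]], det = a*d - b*c.
det(Y) = (-3)*(5) - (-3)*(-1) = -15 - 3 = -18.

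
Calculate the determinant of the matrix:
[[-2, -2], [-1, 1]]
-4

For a 2×2 matrix [[a, b], [c, d]], det = ad - bc
det = (-2)(1) - (-2)(-1) = -2 - 2 = -4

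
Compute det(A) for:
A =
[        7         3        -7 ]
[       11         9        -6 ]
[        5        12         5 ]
det(A) = -45

Expand along row 0 (cofactor expansion): det(A) = a*(e*i - f*h) - b*(d*i - f*g) + c*(d*h - e*g), where the 3×3 is [[a, b, c], [d, e, f], [g, h, i]].
Minor M_00 = (9)*(5) - (-6)*(12) = 45 + 72 = 117.
Minor M_01 = (11)*(5) - (-6)*(5) = 55 + 30 = 85.
Minor M_02 = (11)*(12) - (9)*(5) = 132 - 45 = 87.
det(A) = (7)*(117) - (3)*(85) + (-7)*(87) = 819 - 255 - 609 = -45.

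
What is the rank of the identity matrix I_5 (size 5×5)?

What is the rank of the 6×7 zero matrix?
rank(I_5) = 5, rank(0) = 0

The identity I_5 has 5 columns that are the standard basis vectors e_1, …, e_5. These are linearly independent, so all 5 columns are pivots and rank(I_5) = 5.
The 6×7 zero matrix has every entry zero, so every row is the zero row and there are no pivots; rank(0) = 0.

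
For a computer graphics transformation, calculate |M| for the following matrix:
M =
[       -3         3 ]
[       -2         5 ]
det(M) = -9

For a 2×2 matrix [[a, b], [c, d]], det = a*d - b*c.
det(M) = (-3)*(5) - (3)*(-2) = -15 + 6 = -9.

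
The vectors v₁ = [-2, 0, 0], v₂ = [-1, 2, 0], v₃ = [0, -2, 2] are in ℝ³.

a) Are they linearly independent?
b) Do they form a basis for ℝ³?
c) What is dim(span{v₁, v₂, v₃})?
Yes independent, yes basis, dim = 3

Stack v₁, v₂, v₃ as rows of a 3×3 matrix.
[[-2, 0, 0]; [-1, 2, 0]; [0, -2, 2]] is already lower triangular with nonzero diagonal entries (-2, 2, 2), so its determinant is the product of the diagonal entries, det = (-2)·(2)·(2) = -8 ≠ 0, and the rows are linearly independent.
Three linearly independent vectors in ℝ³ form a basis for ℝ³, so dim(span{v₁,v₂,v₃}) = 3.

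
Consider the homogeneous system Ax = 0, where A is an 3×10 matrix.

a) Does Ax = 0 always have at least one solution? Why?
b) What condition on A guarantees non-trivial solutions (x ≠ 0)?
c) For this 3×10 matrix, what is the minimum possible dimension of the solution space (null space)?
a) Yes, x = 0 is always a solution. b) When A has linearly dependent columns (rank < n). c) Minimum nullity = 7.

a) x = 0 satisfies A·0 = 0, so the zero vector is always a solution.
b) Non-trivial solutions exist iff the columns of A are linearly dependent, equivalently rank(A) < n (the number of columns).
c) By rank-nullity, rank(A) + nullity(A) = n = 10. Since A has only 3 rows, rank(A) ≤ 3, so nullity(A) ≥ 10 - 3 = 7.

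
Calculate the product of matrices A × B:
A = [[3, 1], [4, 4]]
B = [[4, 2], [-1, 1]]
[[11, 7], [12, 12]]

Matrix multiplication:
C[0][0] = 3×4 + 1×-1 = 11
C[0][1] = 3×2 + 1×1 = 7
C[1][0] = 4×4 + 4×-1 = 12
C[1][1] = 4×2 + 4×1 = 12
Result: [[11, 7], [12, 12]]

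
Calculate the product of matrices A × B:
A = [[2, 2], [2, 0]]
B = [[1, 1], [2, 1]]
[[6, 4], [2, 2]]

Matrix multiplication:
C[0][0] = 2×1 + 2×2 = 6
C[0][1] = 2×1 + 2×1 = 4
C[1][0] = 2×1 + 0×2 = 2
C[1][1] = 2×1 + 0×1 = 2
Result: [[6, 4], [2, 2]]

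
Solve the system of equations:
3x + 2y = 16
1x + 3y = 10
x = 4, y = 2

Use elimination (row reduction):
Equation 1: 3x + 2y = 16.
Equation 2: 1x + 3y = 10.
Multiply Eq1 by 1 and Eq2 by 3: 3x + 2y = 16;  3x + 9y = 30.
Subtract: (7)y = 14, so y = 2.
Back-substitute into Eq1: 3x + 2*(2) = 16, so x = 4.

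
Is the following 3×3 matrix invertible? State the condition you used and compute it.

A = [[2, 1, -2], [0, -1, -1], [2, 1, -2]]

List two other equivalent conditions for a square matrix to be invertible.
No, not invertible; det(A) = 0 (two rows are equal, so the rows are linearly dependent). Equivalent conditions (failing for this A): rank(A) < 3; Ax = 0 has non-trivial solutions; 0 is an eigenvalue; the columns are linearly dependent.

To check invertibility, compute det(A).
In this matrix, row 0 and the last row are identical, so one row is a scalar multiple of another and the rows are linearly dependent.
A matrix with linearly dependent rows has det = 0 and is not invertible.
Equivalent failed conditions:
- rank(A) < 3.
- Ax = 0 has non-trivial solutions.
- 0 is an eigenvalue.
- The columns are linearly dependent.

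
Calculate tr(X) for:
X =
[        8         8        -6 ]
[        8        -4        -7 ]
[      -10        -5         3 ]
tr(X) = 8 - 4 + 3 = 7

The trace of a square matrix is the sum of its diagonal entries.
Diagonal entries of X: X[0][0] = 8, X[1][1] = -4, X[2][2] = 3.
tr(X) = 8 - 4 + 3 = 7.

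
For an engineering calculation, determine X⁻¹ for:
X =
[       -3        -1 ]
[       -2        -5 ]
det(X) = 13
X⁻¹ =
[    -5/13      1/13 ]
[     2/13     -3/13 ]

For a 2×2 matrix X = [[a, b], [c, d]] with det(X) ≠ 0, X⁻¹ = (1/det(X)) * [[d, -b], [-c, a]].
det(X) = (-3)*(-5) - (-1)*(-2) = 15 - 2 = 13.
X⁻¹ = (1/13) * [[-5, 1], [2, -3]].
Dividing each entry by 13 and reducing:
X⁻¹ =
[    -5/13      1/13 ]
[     2/13     -3/13 ]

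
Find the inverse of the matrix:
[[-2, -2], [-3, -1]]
[[1/4, -1/2], [-3/4, 1/2]]

For [[a,b],[c,d]], inverse = (1/det)·[[d,-b],[-c,a]]
det = -2·-1 - -2·-3 = -4
Inverse = (1/-4)·[[-1, 2], [3, -2]]
        = [[1/4, -1/2], [-3/4, 1/2]]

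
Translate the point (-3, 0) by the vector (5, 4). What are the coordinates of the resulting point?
(2, 4)

Translation by (5, 4):
x' = -3 + 5 = 2
y' = 0 + 4 = 4
Homogeneous matrix: [[1, 0, 5], [0, 1, 4], [0, 0, 1]]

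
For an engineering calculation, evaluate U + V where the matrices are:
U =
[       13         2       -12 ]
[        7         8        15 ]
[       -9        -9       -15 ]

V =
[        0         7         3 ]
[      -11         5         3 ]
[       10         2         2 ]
U + V =
[       13         9        -9 ]
[       -4        13        18 ]
[        1        -7       -13 ]

Matrix addition is elementwise: (U+V)[i][j] = U[i][j] + V[i][j].
  (U+V)[0][0] = (13) + (0) = 13
  (U+V)[0][1] = (2) + (7) = 9
  (U+V)[0][2] = (-12) + (3) = -9
  (U+V)[1][0] = (7) + (-11) = -4
  (U+V)[1][1] = (8) + (5) = 13
  (U+V)[1][2] = (15) + (3) = 18
  (U+V)[2][0] = (-9) + (10) = 1
  (U+V)[2][1] = (-9) + (2) = -7
  (U+V)[2][2] = (-15) + (2) = -13
U + V =
[       13         9        -9 ]
[       -4        13        18 ]
[        1        -7       -13 ]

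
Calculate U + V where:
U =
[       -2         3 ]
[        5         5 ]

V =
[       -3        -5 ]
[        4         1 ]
U + V =
[       -5        -2 ]
[        9         6 ]

Matrix addition is elementwise: (U+V)[i][j] = U[i][j] + V[i][j].
  (U+V)[0][0] = (-2) + (-3) = -5
  (U+V)[0][1] = (3) + (-5) = -2
  (U+V)[1][0] = (5) + (4) = 9
  (U+V)[1][1] = (5) + (1) = 6
U + V =
[       -5        -2 ]
[        9         6 ]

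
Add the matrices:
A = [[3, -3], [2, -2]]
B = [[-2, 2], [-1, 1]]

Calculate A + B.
[[1, -1], [1, -1]]

Add corresponding elements:
(3)+(-2)=1
(-3)+(2)=-1
(2)+(-1)=1
(-2)+(1)=-1
A + B = [[1, -1], [1, -1]]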